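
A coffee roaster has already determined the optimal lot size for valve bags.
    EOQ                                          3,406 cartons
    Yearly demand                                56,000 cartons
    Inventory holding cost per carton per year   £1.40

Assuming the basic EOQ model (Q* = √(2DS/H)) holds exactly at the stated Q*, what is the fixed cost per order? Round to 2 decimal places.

EOQ relation: Q² = 2DS/H, so rearrange for the unknown.
S = Q²H / (2D) = 3,406² × 1.4 / (2 × 56,000) = 145.0104

£145.01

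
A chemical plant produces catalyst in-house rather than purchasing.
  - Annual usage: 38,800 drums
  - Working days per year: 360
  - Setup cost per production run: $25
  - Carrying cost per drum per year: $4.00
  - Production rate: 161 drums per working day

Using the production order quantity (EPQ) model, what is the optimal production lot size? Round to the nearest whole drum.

Daily demand d = 38,800/360 = 107.778; p = 161; 1 − d/p = 0.33057
EPQ = √(2DS / (H(1 − d/p)))
    = √(2 × 38,800 × 25 / (4 × 0.33057)) ≈ 1,211.26

1,211 drums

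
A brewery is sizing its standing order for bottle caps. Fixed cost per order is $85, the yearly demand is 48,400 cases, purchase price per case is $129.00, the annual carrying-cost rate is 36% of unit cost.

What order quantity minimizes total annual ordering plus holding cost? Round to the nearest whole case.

H = i·C = 0.36 × $129 = $46.4400 per case-year
Optimal lot size Q* = (2 × 48,400 × $85 / $46.44)^½ ≈ 420.92

421 cases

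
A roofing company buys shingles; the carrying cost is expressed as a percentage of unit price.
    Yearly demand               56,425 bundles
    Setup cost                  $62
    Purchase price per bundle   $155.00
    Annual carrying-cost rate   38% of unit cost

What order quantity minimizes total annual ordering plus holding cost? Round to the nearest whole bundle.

Holding cost per bundle per year: H = 38% × $155 = $58.9000
Optimal lot size Q* = (2 × 56,425 × $62 / $58.9)^½ ≈ 344.66

345 bundles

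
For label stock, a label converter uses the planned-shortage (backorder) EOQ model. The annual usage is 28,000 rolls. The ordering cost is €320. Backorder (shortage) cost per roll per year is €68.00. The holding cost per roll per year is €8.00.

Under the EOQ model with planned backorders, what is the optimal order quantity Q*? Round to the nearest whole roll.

1,582 rolls

Basic EOQ = √(2·28,000·320/8) = 1,496.663
Backorder adjustment √((H+b)/b) = √((8+68)/68) = 1.0572
Q* = 1,496.663 × 1.0572 ≈ 1,582.25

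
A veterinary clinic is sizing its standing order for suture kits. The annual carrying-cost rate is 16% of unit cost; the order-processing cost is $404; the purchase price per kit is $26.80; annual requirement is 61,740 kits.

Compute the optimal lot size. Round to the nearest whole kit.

Holding cost per kit per year: H = 16% × $26.8 = $4.2880
Q* = √(2·D·S / H) = √(2·61,740·404 / 4.288) = √11,633,843.3 ≈ 3,410.84

3,411 kits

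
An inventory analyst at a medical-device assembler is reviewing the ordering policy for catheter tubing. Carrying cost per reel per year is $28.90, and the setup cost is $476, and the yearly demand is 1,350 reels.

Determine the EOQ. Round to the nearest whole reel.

2DS/H = 2·1,350·476/28.9 = 44,470.59
EOQ = √44,470.59 ≈ 210.88

211 reels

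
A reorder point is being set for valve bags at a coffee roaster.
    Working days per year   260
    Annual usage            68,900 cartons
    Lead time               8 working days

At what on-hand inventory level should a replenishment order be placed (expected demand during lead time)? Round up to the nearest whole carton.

2,120 cartons

Daily demand d = 68,900 / 260 = 265.000 cartons/day
Demand during lead time = 265.000 × 8 = 2,120.00
Reorder point = 2,120.00 → round up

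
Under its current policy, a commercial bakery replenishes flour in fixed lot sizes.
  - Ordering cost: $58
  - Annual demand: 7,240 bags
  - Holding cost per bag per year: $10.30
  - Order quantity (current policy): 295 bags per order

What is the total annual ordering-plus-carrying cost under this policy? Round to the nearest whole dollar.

$2,943

Ordering: D/Q × S = 7,240/295 × $58 = $1,423.46
Holding:  Q/2 × H = 295/2 × $10.3 = $1,519.25
Total = $1,423.46 + $1,519.25 = $2,942.71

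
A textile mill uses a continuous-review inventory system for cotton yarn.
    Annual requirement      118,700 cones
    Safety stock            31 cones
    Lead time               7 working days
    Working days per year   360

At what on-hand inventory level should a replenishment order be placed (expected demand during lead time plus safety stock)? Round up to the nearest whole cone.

Daily demand d = 118,700 / 360 = 329.722 cones/day
Demand during lead time = 329.722 × 7 = 2,308.06
Reorder point = 2,308.06 + 31 = 2,339.06 → round up

2,340 cones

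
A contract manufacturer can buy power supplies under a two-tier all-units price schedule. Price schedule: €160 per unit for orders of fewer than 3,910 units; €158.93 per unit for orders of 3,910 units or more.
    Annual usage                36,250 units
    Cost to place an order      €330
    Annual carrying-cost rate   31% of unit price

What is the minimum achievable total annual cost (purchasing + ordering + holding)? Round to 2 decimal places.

€5,834,448.22

H₁ = 31%×€160 = €49.6000;  H₂ = 31%×€158.93 = €49.2683
EOQ₁ = √(2×36,250×330/49.6000) = 694.52  (< 3,910, feasible at tier 1)
EOQ₂ = √(2×36,250×330/49.2683) = 696.85  (< 3,910 → use Q = 3,910 at tier-2 price)
TC(tier 1 (EOQ₁), Q≈694.5) = €5,834,448.22
TC(tier 2, Q≈3,910.0) = €5,860,591.49
Minimum at tier 1 (EOQ₁): €5,834,448.22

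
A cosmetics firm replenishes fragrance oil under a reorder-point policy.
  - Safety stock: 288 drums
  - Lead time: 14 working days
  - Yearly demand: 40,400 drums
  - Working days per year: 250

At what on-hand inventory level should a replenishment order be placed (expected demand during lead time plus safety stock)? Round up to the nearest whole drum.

2,551 drums

Daily demand d = 40,400 / 250 = 161.600 drums/day
Demand during lead time = 161.600 × 14 = 2,262.40
Reorder point = 2,262.40 + 288 = 2,550.40 → round up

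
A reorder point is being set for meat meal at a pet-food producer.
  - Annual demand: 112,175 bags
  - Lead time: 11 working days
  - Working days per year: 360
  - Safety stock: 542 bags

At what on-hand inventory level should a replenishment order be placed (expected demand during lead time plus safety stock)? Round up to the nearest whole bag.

3,970 bags

Daily demand d = 112,175 / 360 = 311.597 bags/day
Demand during lead time = 311.597 × 11 = 3,427.57
Reorder point = 3,427.57 + 542 = 3,969.57 → round up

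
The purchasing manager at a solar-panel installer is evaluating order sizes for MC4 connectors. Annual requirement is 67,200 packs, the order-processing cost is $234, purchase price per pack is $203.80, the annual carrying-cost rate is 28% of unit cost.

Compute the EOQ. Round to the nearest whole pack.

Carrying cost H = $203.8 × 28% = $57.0640/pack/yr
EOQ = √(2DS/H) = √(2 × 67,200 × 234 / 57.064)
    = √(551,128.56) ≈ 742.38

742 packs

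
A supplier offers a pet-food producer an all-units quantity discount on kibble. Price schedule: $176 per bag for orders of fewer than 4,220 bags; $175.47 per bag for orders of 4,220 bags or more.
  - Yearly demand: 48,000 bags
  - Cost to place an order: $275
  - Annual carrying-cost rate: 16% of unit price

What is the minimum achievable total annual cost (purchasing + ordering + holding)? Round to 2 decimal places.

H₁ = 16%×$176 = $28.1600;  H₂ = 16%×$175.47 = $28.0752
EOQ₁ = √(2×48,000×275/28.1600) = 968.25  (< 4,220, feasible at tier 1)
EOQ₂ = √(2×48,000×275/28.0752) = 969.71  (< 4,220 → use Q = 4,220 at tier-2 price)
TC(tier 1 (EOQ₁), Q≈968.2) = $8,475,265.80
TC(tier 2, Q≈4,220.0) = $8,484,926.63
Minimum at tier 1 (EOQ₁): $8,475,265.80

$8,475,265.80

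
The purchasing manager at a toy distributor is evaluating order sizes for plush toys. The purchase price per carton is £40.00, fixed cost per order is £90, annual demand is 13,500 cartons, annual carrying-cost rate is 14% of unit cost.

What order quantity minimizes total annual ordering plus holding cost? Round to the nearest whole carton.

Holding cost per carton per year: H = 14% × £40 = £5.6000
EOQ = √(2DS/H) = √(2 × 13,500 × 90 / 5.6)
    = √(433,928.57) ≈ 658.73

659 cartons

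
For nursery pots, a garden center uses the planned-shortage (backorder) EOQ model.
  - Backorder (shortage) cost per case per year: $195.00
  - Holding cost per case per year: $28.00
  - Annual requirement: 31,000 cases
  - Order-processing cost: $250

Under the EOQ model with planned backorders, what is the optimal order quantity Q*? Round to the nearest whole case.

796 cases

Q* = √(2DS/H) · √((H + b)/b)
   = √(2 × 31,000 × 250 / 28) · √((28 + 195) / 195)
   = 744.024 × 1.0694 ≈ 795.65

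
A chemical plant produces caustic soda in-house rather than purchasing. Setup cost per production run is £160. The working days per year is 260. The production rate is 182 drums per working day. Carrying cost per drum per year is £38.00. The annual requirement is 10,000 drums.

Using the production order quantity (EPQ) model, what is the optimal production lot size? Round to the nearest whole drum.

327 drums

Daily demand d = 10,000/260 = 38.462; p = 182; 1 − d/p = 0.78867
EPQ = √(2DS / (H(1 − d/p)))
    = √(2 × 10,000 × 160 / (38 × 0.78867)) ≈ 326.76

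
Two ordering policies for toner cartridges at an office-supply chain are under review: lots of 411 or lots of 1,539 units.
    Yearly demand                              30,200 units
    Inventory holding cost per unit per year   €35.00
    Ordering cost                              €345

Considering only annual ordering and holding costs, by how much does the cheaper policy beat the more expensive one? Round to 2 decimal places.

€1,159.62

TC(Q) = (D/Q)S + (Q/2)H
TC(411) = (30,200/411)×345 + (411/2)×35 = €32,542.86
TC(1,539) = (30,200/1,539)×345 + (1,539/2)×35 = €33,702.48
Cheaper: Q = 411.  Difference = €1,159.62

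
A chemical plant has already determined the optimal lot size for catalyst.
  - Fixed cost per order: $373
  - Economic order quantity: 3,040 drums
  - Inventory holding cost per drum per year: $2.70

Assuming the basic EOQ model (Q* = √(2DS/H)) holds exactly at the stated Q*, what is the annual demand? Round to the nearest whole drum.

33,448 drums per year

From Q* = √(2DS/H) ⇒ Q*² = 2DS/H.
D = Q²H / (2S) = 3,040² × 2.7 / (2 × 373) = 33,448.15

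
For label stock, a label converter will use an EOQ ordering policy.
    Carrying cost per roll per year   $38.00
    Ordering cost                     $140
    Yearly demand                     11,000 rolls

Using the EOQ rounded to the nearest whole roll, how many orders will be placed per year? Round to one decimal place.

38.6 orders per year

Q* = √(2·D·S / H) = √(2·11,000·140 / 38) = √81,052.6 ≈ 284.70 → Q = 285
Orders per year = D/Q = 11,000 / 285 = 38.596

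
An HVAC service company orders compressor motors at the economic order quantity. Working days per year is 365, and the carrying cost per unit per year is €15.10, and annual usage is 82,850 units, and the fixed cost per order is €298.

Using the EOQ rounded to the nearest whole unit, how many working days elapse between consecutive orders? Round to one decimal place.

2DS/H = 2·82,850·298/15.1 = 3,270,105.96
EOQ = √3,270,105.96 ≈ 1,808.34 → Q = 1,808 units
Cycle time = (working days × Q)/D = (365 × 1,808) / 82,850 = 7.965 days

8.0 days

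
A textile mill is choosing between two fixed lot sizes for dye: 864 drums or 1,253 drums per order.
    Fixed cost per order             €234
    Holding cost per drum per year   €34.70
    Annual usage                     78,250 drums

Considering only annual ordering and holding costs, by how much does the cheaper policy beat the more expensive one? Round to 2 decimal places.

€169.77

For each Q, cost = (D/Q)·S + (Q/2)·H.
TC(864) = (78,250/864)×234 + (864/2)×34.7 = €36,183.11
TC(1,253) = (78,250/1,253)×234 + (1,253/2)×34.7 = €36,352.88
Cheaper: Q = 864.  Difference = €169.77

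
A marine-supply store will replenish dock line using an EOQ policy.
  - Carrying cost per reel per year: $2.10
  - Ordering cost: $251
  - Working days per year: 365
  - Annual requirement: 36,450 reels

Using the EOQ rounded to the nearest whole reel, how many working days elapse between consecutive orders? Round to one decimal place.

29.6 days

Q* = √(2·D·S / H) = √(2·36,450·251 / 2.1) = √8,713,285.7 ≈ 2,951.83 → Q = 2,952 reels
Cycle time = (working days × Q)/D = (365 × 2,952) / 36,450 = 29.560 days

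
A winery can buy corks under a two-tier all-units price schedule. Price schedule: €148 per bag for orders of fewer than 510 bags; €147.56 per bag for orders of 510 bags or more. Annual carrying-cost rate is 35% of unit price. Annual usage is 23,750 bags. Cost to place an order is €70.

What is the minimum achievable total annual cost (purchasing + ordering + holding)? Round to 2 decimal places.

€3,520,979.53

H₁ = 35%×€148 = €51.8000;  H₂ = 35%×€147.56 = €51.6460
EOQ₁ = √(2×23,750×70/51.8000) = 253.36  (< 510, feasible at tier 1)
EOQ₂ = √(2×23,750×70/51.6460) = 253.73  (< 510 → use Q = 510 at tier-2 price)
TC(tier 1 (EOQ₁), Q≈253.4) = €3,528,123.83
TC(tier 2, Q≈510.0) = €3,520,979.53
Minimum at tier 2: €3,520,979.53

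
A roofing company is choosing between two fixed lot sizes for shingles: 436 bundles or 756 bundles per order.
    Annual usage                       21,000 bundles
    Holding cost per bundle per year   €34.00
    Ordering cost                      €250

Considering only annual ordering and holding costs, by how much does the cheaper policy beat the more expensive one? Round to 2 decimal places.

€343.16

For each Q, cost = (D/Q)·S + (Q/2)·H.
TC(436) = (21,000/436)×250 + (436/2)×34 = €19,453.28
TC(756) = (21,000/756)×250 + (756/2)×34 = €19,796.44
Lots of 436 are cheaper by €343.16.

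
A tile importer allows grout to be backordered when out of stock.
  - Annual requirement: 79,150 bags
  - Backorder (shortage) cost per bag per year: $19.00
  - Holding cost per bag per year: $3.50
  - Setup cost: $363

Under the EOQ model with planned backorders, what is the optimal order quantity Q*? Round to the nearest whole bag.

Q* = √(2DS/H) · √((H + b)/b)
   = √(2 × 79,150 × 363 / 3.5) · √((3.5 + 19) / 19)
   = 4,051.910 × 1.0882 ≈ 4,409.35

4,409 bags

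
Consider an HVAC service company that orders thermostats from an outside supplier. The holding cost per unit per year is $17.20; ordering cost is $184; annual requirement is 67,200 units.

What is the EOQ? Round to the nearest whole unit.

1,199 units

2DS/H = 2·67,200·184/17.2 = 1,437,767.44
EOQ = √1,437,767.44 ≈ 1,199.07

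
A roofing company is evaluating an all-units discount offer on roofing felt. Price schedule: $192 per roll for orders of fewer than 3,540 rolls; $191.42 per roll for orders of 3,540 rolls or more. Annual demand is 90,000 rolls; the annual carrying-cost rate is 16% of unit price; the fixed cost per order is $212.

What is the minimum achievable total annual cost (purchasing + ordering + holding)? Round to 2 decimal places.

$17,287,399.97

H₁ = 16%×$192 = $30.7200;  H₂ = 16%×$191.42 = $30.6272
EOQ₁ = √(2×90,000×212/30.7200) = 1,114.53  (< 3,540, feasible at tier 1)
EOQ₂ = √(2×90,000×212/30.6272) = 1,116.22  (< 3,540 → use Q = 3,540 at tier-2 price)
TC(tier 1 (EOQ₁), Q≈1,114.5) = $17,314,238.50
TC(tier 2, Q≈3,540.0) = $17,287,399.97
Minimum at tier 2: $17,287,399.97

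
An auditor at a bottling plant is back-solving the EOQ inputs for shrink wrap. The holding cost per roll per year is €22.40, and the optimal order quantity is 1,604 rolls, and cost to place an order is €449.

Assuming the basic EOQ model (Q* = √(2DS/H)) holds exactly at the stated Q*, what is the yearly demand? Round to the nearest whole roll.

64,177 rolls per year

Since Q* = (2DS/H)^½, squaring gives Q*²·H = 2DS.
D = Q²H / (2S) = 1,604² × 22.4 / (2 × 449) = 64,177.15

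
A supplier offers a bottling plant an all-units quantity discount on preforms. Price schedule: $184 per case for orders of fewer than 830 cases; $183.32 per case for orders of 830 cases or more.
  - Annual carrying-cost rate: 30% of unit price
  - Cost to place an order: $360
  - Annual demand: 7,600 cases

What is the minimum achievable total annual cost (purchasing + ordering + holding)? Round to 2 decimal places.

$1,415,779.71

H₁ = 30%×$184 = $55.2000;  H₂ = 30%×$183.32 = $54.9960
EOQ₁ = √(2×7,600×360/55.2000) = 314.85  (< 830, feasible at tier 1)
EOQ₂ = √(2×7,600×360/54.9960) = 315.43  (< 830 → use Q = 830 at tier-2 price)
TC(tier 1 (EOQ₁), Q≈314.8) = $1,415,779.71
TC(tier 2, Q≈830.0) = $1,419,351.73
Minimum at tier 1 (EOQ₁): $1,415,779.71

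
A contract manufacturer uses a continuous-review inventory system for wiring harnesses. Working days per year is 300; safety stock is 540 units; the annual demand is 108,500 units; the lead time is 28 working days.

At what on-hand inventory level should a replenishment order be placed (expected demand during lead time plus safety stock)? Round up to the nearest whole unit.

Daily demand d = 108,500 / 300 = 361.667 units/day
Demand during lead time = 361.667 × 28 = 10,126.67
Reorder point = 10,126.67 + 540 = 10,666.67 → round up

10,667 units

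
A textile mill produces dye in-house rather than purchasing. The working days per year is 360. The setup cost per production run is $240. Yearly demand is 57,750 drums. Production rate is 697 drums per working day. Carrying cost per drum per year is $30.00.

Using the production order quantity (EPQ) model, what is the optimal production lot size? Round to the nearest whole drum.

1,096 drums

d = 57,750/360 = 160.4167 drums/day;  effective holding cost H(1 − d/p) = 30·(1 − 160.4167/697) = 23.09541
Q* = √(2DS / H_eff) = √(2·57,750·240 / 23.09541) ≈ 1,095.55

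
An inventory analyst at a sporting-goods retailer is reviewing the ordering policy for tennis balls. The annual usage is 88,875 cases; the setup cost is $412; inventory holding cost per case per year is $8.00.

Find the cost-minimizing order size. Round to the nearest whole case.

Q* = √(2·D·S / H) = √(2·88,875·412 / 8) = √9,154,125.0 ≈ 3,025.58

3,026 cases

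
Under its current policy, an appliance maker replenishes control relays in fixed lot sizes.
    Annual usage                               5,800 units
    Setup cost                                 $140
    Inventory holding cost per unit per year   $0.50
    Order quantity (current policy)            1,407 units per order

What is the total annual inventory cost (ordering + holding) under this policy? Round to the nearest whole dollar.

$929

Annual ordering cost = (D/Q)·S = (5,800/1,407) × 140 = $577.11
Annual holding cost  = (Q/2)·H = (1,407/2) × 0.5 = $351.75
Total = $577.11 + $351.75 = $928.86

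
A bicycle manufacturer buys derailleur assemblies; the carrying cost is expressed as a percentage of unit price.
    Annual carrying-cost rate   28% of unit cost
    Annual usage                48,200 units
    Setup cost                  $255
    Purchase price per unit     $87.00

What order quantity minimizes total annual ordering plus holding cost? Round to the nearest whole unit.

H = i·C = 0.28 × $87 = $24.3600 per unit-year
Q* = √(2·D·S / H) = √(2·48,200·255 / 24.36) = √1,009,113.3 ≈ 1,004.55

1,005 units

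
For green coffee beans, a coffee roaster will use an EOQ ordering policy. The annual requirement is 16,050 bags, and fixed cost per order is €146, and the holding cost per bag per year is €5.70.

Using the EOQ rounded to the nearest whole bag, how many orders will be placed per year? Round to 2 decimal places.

17.70 orders per year

2DS/H = 2·16,050·146/5.7 = 822,210.53
EOQ = √822,210.53 ≈ 906.76 → Q = 907
Orders per year = D/Q = 16,050 / 907 = 17.696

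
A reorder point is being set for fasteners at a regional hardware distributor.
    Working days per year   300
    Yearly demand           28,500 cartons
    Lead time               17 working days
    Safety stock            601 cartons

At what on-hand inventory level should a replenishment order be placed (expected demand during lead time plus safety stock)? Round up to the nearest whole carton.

Daily demand d = 28,500 / 300 = 95.000 cartons/day
Demand during lead time = 95.000 × 17 = 1,615.00
Reorder point = 1,615.00 + 601 = 2,216.00 → round up

2,216 cartons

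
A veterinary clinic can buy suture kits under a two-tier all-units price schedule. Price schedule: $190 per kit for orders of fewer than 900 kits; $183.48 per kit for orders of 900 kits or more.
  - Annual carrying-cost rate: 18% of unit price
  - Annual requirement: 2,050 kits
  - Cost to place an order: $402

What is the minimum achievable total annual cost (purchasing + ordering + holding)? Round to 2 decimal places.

$391,911.55

H₁ = 18%×$190 = $34.2000;  H₂ = 18%×$183.48 = $33.0264
EOQ₁ = √(2×2,050×402/34.2000) = 219.53  (< 900, feasible at tier 1)
EOQ₂ = √(2×2,050×402/33.0264) = 223.40  (< 900 → use Q = 900 at tier-2 price)
TC(tier 1 (EOQ₁), Q≈219.5) = $397,007.89
TC(tier 2, Q≈900.0) = $391,911.55
Minimum at tier 2: $391,911.55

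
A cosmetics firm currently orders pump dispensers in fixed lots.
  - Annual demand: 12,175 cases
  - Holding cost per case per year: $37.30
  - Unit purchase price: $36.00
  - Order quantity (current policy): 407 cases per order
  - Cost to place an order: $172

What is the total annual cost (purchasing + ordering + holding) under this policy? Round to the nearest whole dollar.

$451,036

Ordering: D/Q × S = 12,175/407 × $172 = $5,145.21
Holding:  Q/2 × H = 407/2 × $37.3 = $7,590.55
Purchase cost = D·C = 12,175 × 36 = $438,300.00
Total = $5,145.21 + $7,590.55 + $438,300.00 = $451,035.76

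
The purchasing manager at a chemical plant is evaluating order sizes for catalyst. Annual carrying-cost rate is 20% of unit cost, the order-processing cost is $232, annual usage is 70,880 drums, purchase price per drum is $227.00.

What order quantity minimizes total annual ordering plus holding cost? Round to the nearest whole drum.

H = i·C = 0.2 × $227 = $45.4000 per drum-year
Optimal lot size Q* = (2 × 70,880 × $232 / $45.4)^½ ≈ 851.12

851 drums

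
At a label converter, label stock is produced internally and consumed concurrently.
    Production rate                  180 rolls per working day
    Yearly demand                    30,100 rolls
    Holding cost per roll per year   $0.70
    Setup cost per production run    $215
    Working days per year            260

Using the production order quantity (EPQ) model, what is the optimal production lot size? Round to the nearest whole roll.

d = 30,100/260 = 115.7692 rolls/day;  effective holding cost H(1 − d/p) = 0.7·(1 − 115.7692/180) = 0.24979
Q* = √(2DS / H_eff) = √(2·30,100·215 / 0.24979) ≈ 7,198.35

7,198 rolls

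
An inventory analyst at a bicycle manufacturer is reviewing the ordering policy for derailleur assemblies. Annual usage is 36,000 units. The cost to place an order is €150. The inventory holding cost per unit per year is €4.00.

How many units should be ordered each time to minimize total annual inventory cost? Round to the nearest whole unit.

2DS/H = 2·36,000·150/4 = 2,700,000.00
EOQ = √2,700,000.00 ≈ 1,643.17

1,643 units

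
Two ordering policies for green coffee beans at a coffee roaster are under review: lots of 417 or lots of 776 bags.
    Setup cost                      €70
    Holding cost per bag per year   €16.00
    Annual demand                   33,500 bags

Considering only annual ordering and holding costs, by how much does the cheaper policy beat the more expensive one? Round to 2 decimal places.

Annual cost at Q: ordering D·S/Q plus holding Q·H/2.
TC(417) = (33,500/417)×70 + (417/2)×16 = €8,959.50
TC(776) = (33,500/776)×70 + (776/2)×16 = €9,229.91
Cheaper: Q = 417.  Difference = €270.41

€270.41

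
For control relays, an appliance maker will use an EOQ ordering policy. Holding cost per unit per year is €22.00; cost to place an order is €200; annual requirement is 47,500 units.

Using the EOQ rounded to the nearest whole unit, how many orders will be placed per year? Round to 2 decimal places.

Q* = √(2·D·S / H) = √(2·47,500·200 / 22) = √863,636.4 ≈ 929.32 → Q = 929
N = D/Q = 47,500/929 ≈ 51.130 orders/yr

51.13 orders per year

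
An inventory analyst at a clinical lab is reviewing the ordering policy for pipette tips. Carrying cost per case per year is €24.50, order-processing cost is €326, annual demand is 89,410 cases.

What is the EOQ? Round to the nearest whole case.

1,543 cases

Q* = √(2·D·S / H) = √(2·89,410·326 / 24.5) = √2,379,400.8 ≈ 1,542.53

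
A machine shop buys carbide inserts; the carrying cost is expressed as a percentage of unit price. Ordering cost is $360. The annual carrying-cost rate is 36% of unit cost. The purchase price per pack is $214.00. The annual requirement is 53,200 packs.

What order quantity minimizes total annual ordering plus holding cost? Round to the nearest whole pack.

Carrying cost H = $214 × 36% = $77.0400/pack/yr
Q* = √(2·D·S / H) = √(2·53,200·360 / 77.04) = √497,196.3 ≈ 705.12

705 packs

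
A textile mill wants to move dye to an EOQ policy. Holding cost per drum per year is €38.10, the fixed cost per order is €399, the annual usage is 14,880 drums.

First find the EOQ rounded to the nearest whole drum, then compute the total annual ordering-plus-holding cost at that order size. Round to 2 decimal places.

EOQ = √(2DS/H) = √(2 × 14,880 × 399 / 38.1)
    = √(311,659.84) ≈ 558.27 → Q = 558 drums
Orders/yr = 14,880/558 = 26.667; ordering cost = 26.667 × €399 = €10,640.00
Average inventory = 558/2 = 279; holding cost = 279 × €38.1 = €10,629.90
Total = €10,640.00 + €10,629.90 = €21,269.90

€21,269.90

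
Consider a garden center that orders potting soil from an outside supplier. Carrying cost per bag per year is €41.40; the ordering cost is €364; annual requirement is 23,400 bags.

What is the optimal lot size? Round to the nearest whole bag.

Q* = √(2·D·S / H) = √(2·23,400·364 / 41.4) = √411,478.3 ≈ 641.47

641 bags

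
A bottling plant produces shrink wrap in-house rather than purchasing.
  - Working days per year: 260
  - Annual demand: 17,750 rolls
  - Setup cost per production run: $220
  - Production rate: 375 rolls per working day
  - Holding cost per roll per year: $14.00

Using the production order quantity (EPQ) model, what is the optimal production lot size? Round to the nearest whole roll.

826 rolls

d = 17,750/260 = 68.2692 rolls/day;  effective holding cost H(1 − d/p) = 14·(1 − 68.2692/375) = 11.45128
Q* = √(2DS / H_eff) = √(2·17,750·220 / 11.45128) ≈ 825.84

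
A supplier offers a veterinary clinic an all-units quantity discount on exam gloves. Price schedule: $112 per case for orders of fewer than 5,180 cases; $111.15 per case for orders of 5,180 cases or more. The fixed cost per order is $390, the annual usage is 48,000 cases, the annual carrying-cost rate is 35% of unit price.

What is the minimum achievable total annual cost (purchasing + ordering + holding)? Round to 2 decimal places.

$5,414,309.89

H₁ = 35%×$112 = $39.2000;  H₂ = 35%×$111.15 = $38.9025
EOQ₁ = √(2×48,000×390/39.2000) = 977.29  (< 5,180, feasible at tier 1)
EOQ₂ = √(2×48,000×390/38.9025) = 981.02  (< 5,180 → use Q = 5,180 at tier-2 price)
TC(tier 1 (EOQ₁), Q≈977.3) = $5,414,309.89
TC(tier 2, Q≈5,180.0) = $5,439,571.37
Minimum at tier 1 (EOQ₁): $5,414,309.89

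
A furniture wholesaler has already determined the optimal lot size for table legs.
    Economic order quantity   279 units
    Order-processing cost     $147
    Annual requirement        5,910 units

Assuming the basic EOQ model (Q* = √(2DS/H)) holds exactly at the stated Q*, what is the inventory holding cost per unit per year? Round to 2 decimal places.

$22.32

From Q* = √(2DS/H) ⇒ Q*² = 2DS/H.
H = 2DS / Q² = 2 × 5,910 × 147 / 279² = 22.3217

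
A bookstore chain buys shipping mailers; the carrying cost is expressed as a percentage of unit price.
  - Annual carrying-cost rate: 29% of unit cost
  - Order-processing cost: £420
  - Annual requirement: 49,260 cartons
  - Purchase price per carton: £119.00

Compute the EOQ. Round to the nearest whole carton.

1,095 cartons

Holding cost per carton per year: H = 29% × £119 = £34.5100
Q* = √(2·D·S / H) = √(2·49,260·420 / 34.51) = √1,199,026.4 ≈ 1,095.00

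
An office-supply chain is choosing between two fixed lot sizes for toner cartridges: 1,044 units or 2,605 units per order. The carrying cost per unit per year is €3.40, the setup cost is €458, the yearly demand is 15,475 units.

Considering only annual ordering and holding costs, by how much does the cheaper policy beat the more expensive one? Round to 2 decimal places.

TC(Q) = (D/Q)S + (Q/2)H
TC(1,044) = (15,475/1,044)×458 + (1,044/2)×3.4 = €8,563.64
TC(2,605) = (15,475/2,605)×458 + (2,605/2)×3.4 = €7,149.25
Cheaper: Q = 2,605.  Difference = €1,414.39

€1,414.39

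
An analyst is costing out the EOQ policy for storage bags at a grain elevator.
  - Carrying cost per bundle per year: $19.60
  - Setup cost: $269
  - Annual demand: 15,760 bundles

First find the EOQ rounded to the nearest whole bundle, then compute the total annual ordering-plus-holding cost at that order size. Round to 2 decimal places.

$12,891.32

Q* = √(2·D·S / H) = √(2·15,760·269 / 19.6) = √432,595.9 ≈ 657.72 → Q = 658 bundles
Ordering: D/Q × S = 15,760/658 × $269 = $6,442.92
Holding:  Q/2 × H = 658/2 × $19.6 = $6,448.40
Total = $6,442.92 + $6,448.40 = $12,891.32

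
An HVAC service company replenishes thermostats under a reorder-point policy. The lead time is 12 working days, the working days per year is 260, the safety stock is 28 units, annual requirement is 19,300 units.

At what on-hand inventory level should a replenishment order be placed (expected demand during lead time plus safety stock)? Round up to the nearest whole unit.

919 units

Daily demand d = 19,300 / 260 = 74.231 units/day
Demand during lead time = 74.231 × 12 = 890.77
Reorder point = 890.77 + 28 = 918.77 → round up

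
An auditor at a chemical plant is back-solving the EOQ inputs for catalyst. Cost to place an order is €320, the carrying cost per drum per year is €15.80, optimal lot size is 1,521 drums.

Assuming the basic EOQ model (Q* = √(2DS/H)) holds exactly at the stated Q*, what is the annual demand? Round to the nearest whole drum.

From Q* = √(2DS/H) ⇒ Q*² = 2DS/H.
D = Q²H / (2S) = 1,521² × 15.8 / (2 × 320) = 57,113.07

57,113 drums per year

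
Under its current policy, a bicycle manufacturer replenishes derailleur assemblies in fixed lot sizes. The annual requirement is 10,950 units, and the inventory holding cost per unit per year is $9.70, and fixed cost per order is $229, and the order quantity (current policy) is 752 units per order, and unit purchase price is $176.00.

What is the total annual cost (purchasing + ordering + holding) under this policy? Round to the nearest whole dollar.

Orders/yr = 10,950/752 = 14.561; ordering cost = 14.561 × $229 = $3,334.51
Average inventory = 752/2 = 376; holding cost = 376 × $9.7 = $3,647.20
Purchase cost = D·C = 10,950 × 176 = $1,927,200.00
Total = $3,334.51 + $3,647.20 + $1,927,200.00 = $1,934,181.71

$1,934,182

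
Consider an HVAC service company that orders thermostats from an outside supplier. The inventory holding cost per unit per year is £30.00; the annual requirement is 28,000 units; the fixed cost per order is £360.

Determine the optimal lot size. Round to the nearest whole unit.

820 units

EOQ = √(2DS/H) = √(2 × 28,000 × 360 / 30)
    = √(672,000.00) ≈ 819.76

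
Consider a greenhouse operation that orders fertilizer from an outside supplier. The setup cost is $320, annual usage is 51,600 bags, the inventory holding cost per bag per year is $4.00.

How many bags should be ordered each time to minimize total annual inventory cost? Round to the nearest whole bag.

EOQ = √(2DS/H) = √(2 × 51,600 × 320 / 4)
    = √(8,256,000.00) ≈ 2,873.33

2,873 bags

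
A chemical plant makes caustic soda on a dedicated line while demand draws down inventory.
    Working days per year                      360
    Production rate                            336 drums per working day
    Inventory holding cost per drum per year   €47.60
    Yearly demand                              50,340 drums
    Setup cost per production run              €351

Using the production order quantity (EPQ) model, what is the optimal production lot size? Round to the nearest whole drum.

Daily demand d = 50,340/360 = 139.833; p = 336; 1 − d/p = 0.58383
EPQ = √(2DS / (H(1 − d/p)))
    = √(2 × 50,340 × 351 / (47.6 × 0.58383)) ≈ 1,127.66

1,128 drums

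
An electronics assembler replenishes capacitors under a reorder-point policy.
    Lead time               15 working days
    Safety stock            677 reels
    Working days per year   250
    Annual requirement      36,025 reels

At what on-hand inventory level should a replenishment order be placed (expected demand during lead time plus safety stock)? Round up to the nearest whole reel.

2,839 reels

Daily demand d = 36,025 / 250 = 144.100 reels/day
Demand during lead time = 144.100 × 15 = 2,161.50
Reorder point = 2,161.50 + 677 = 2,838.50 → round up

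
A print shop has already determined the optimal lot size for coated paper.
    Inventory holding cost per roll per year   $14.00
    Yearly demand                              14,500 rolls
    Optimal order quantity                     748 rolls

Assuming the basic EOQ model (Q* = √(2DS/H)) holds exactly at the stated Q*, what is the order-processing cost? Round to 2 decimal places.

EOQ relation: Q² = 2DS/H, so rearrange for the unknown.
S = Q²H / (2D) = 748² × 14 / (2 × 14,500) = 270.1054

$270.11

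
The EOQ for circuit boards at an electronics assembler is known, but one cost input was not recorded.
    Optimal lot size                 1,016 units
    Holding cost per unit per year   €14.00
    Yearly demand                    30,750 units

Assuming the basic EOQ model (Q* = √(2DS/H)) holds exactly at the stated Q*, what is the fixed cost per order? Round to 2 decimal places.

From Q* = √(2DS/H) ⇒ Q*² = 2DS/H.
S = Q²H / (2D) = 1,016² × 14 / (2 × 30,750) = 234.9851

€234.99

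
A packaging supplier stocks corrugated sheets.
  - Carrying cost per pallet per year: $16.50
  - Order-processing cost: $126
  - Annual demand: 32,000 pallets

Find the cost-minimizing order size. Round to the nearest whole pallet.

EOQ = √(2DS/H) = √(2 × 32,000 × 126 / 16.5)
    = √(488,727.27) ≈ 699.09

699 pallets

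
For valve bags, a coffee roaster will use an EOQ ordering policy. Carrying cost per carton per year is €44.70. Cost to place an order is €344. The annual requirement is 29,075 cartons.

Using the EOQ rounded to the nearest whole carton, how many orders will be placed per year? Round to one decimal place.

2DS/H = 2·29,075·344/44.7 = 447,507.83
EOQ = √447,507.83 ≈ 668.96 → Q = 669
N = D/Q = 29,075/669 ≈ 43.460 orders/yr

43.5 orders per year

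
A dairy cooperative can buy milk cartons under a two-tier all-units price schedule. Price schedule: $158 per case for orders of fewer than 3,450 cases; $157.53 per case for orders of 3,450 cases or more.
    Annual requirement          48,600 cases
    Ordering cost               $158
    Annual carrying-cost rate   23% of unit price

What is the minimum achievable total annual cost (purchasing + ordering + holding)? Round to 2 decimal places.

$7,702,424.04

H₁ = 23%×$158 = $36.3400;  H₂ = 23%×$157.53 = $36.2319
EOQ₁ = √(2×48,600×158/36.3400) = 650.08  (< 3,450, feasible at tier 1)
EOQ₂ = √(2×48,600×158/36.2319) = 651.05  (< 3,450 → use Q = 3,450 at tier-2 price)
TC(tier 1 (EOQ₁), Q≈650.1) = $7,702,424.04
TC(tier 2, Q≈3,450.0) = $7,720,683.77
Minimum at tier 1 (EOQ₁): $7,702,424.04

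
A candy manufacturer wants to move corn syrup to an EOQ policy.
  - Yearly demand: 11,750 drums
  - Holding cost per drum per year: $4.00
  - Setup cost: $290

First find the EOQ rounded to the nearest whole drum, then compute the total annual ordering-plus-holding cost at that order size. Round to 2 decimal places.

Q* = √(2·D·S / H) = √(2·11,750·290 / 4) = √1,703,750.0 ≈ 1,305.28 → Q = 1,305 drums
Ordering: D/Q × S = 11,750/1,305 × $290 = $2,611.11
Holding:  Q/2 × H = 1,305/2 × $4 = $2,610.00
Total = $2,611.11 + $2,610.00 = $5,221.11

$5,221.11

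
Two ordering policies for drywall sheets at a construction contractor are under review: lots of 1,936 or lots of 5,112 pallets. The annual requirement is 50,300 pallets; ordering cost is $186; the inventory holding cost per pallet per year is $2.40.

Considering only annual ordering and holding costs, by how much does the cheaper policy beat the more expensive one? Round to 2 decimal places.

Annual cost at Q: ordering D·S/Q plus holding Q·H/2.
TC(1,936) = (50,300/1,936)×186 + (1,936/2)×2.4 = $7,155.74
TC(5,112) = (50,300/5,112)×186 + (5,112/2)×2.4 = $7,964.56
Cheaper: Q = 1,936.  Difference = $808.82

$808.82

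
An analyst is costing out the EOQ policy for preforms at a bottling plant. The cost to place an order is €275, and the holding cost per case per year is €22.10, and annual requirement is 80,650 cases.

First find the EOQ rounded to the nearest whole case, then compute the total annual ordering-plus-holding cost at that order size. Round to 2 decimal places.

€31,309.76

Optimal lot size Q* = (2 × 80,650 × €275 / €22.1)^½ ≈ 1,416.73 → Q = 1,417 cases
Annual ordering cost = (D/Q)·S = (80,650/1,417) × 275 = €15,651.91
Annual holding cost  = (Q/2)·H = (1,417/2) × 22.1 = €15,657.85
Total = €15,651.91 + €15,657.85 = €31,309.76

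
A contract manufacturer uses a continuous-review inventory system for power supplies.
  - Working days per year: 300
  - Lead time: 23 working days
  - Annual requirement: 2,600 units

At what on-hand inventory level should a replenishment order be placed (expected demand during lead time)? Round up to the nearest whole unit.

200 units

Daily demand d = 2,600 / 300 = 8.667 units/day
Demand during lead time = 8.667 × 23 = 199.33
Reorder point = 199.33 → round up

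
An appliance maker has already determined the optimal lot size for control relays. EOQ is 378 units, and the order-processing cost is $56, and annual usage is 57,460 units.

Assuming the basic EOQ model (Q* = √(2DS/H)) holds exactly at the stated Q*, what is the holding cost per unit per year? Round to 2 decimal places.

EOQ relation: Q² = 2DS/H, so rearrange for the unknown.
H = 2DS / Q² = 2 × 57,460 × 56 / 378² = 45.0402

$45.04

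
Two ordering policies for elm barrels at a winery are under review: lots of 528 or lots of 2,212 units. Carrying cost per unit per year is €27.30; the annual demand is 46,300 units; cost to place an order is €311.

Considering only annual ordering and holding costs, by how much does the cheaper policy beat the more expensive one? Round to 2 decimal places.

€2,224.83

Annual cost at Q: ordering D·S/Q plus holding Q·H/2.
TC(528) = (46,300/528)×311 + (528/2)×27.3 = €34,478.60
TC(2,212) = (46,300/2,212)×311 + (2,212/2)×27.3 = €36,703.43
Lots of 528 are cheaper by €2,224.83.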